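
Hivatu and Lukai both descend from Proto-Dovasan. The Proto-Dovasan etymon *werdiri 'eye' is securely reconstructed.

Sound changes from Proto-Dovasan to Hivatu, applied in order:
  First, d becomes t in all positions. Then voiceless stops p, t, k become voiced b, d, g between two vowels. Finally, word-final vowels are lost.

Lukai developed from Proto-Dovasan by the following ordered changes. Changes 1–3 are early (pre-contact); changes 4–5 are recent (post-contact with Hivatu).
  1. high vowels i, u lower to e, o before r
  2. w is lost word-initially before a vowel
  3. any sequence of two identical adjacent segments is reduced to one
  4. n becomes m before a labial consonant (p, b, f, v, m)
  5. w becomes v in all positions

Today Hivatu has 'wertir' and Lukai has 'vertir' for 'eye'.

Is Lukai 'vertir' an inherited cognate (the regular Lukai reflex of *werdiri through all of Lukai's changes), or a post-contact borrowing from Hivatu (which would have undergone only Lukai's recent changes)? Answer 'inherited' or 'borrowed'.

borrowed

If inherited, *werdiri would pass through all of Lukai's changes:
Lukai: start from *werdiri.
  rule 1 (pre-rhotic lowering): werdiri → werderi
  rule 2 (glide loss): werderi → erderi
  rule 3: no change — erderi
  rule 4: no change — erderi
  rule 5: no change — erderi
  ⇒ Lukai erderi
If borrowed from Hivatu 'wertir' after the early changes, it would undergo only the recent ones:
  rule 4 (nasal place assimilation): no change (wertir)
  rule 5 (unconditioned shift): wertir → vertir
  ⇒ as a loan: vertir
Lukai 'vertir' matches the loan outcome 'vertir', not the inherited 'erderi' — it skipped the early Lukai changes, so it was borrowed from Hivatu.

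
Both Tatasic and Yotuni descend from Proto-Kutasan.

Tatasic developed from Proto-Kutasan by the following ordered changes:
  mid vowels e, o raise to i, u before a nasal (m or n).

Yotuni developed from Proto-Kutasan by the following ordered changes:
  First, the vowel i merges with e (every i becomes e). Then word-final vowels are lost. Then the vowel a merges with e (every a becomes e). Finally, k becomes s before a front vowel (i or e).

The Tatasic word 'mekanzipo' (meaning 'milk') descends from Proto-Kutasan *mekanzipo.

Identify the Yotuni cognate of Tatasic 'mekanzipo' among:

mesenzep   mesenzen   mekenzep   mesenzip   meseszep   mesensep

mesenzep

Yotuni: *mekanzipo > mekanzepo > mekanzep > mekenzep > mesenzep  (by vowel merger, apocope, vowel merger, palatalisation)
The other candidates each miss or misapply at least one Yotuni change.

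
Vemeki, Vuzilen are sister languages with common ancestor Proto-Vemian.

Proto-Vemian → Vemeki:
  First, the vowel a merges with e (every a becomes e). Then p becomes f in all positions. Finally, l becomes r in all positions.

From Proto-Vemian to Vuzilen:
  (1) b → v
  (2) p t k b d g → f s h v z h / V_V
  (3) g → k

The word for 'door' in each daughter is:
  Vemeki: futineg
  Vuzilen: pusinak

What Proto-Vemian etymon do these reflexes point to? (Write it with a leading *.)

Position 1: Vemeki has f, Vuzilen has p. Vuzilen preserves p here (none of its changes turn any other segment into p), so the proto-segment is *p.
Position 7: Vemeki has g, Vuzilen has k. Vemeki preserves g here (none of its changes turn any other segment into g), so the proto-segment is *g.
Verify the candidate proto-form against each daughter:
Vemeki: start from *putinag.
  rule 1 (vowel merger): putinag → putineg
  rule 2 (unconditioned shift): putineg → futineg
  rule 3: no change — futineg
  ⇒ Vemeki futineg
Vuzilen: *putinag
  putinag (rule 1 does not apply)
  putinag → pusinag   [intervocalic lenition]
  pusinag → pusinak   [unconditioned shift]
  giving Vuzilen pusinak.
No other proto-form is consistent with every reflex, so the reconstruction is *putinag.

*putinag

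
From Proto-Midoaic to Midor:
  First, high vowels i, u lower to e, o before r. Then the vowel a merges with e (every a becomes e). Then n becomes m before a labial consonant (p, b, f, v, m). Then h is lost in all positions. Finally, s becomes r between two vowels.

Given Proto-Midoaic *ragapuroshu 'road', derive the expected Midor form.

Midor: *ragapuroshu
  ragapuroshu → ragaporoshu   [pre-rhotic lowering]
  ragaporoshu → regeporoshu   [vowel merger]
  regeporoshu (rule 3 does not apply)
  regeporoshu → regeporosu   [h-loss]
  regeporosu → regepororu   [rhotacism]
  giving Midor regepororu.

regepororu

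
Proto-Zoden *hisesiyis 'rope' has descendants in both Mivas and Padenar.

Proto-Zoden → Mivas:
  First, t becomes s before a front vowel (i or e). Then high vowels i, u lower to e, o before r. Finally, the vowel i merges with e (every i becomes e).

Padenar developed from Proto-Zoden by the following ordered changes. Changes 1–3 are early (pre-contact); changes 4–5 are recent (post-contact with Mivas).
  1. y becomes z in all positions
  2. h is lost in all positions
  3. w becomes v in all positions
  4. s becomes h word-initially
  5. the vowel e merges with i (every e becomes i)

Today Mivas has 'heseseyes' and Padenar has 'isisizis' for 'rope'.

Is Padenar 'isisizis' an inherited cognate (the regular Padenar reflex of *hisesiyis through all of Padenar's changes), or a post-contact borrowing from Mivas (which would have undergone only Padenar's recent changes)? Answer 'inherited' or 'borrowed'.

If inherited, *hisesiyis would pass through all of Padenar's changes:
Padenar: *hisesiyis
  hisesiyis → hisesizis   [unconditioned shift]
  hisesizis → isesizis   [h-loss]
  isesizis (rule 3 does not apply)
  isesizis (rule 4 does not apply)
  isesizis → isisizis   [vowel merger]
  giving Padenar isisizis.
If borrowed from Mivas 'heseseyes' after the early changes, it would undergo only the recent ones:
  rule 4 (debuccalisation): no change (heseseyes)
  rule 5 (vowel merger): heseseyes → hisisiyis
  ⇒ as a loan: hisisiyis
Padenar 'isisizis' matches the inherited outcome exactly, so it is an inherited cognate, not a loan.

inherited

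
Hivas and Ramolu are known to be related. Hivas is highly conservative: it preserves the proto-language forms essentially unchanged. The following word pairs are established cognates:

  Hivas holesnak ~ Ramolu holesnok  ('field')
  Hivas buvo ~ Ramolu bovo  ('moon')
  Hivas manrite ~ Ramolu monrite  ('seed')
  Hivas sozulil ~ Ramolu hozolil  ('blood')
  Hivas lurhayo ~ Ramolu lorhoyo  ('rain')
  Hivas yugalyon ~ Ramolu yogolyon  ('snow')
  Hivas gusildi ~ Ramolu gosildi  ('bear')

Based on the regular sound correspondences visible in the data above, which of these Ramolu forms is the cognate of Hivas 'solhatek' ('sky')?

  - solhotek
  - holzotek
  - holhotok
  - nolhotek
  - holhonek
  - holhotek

sozulil ~ hozolil — Hivas s corresponds to Ramolu h word-initially before a back vowel.
holesnak ~ holesnok, lurhayo ~ lorhoyo — Hivas a corresponds to Ramolu o after a consonant, before a consonant other than r, m, n, p, b, f, v.
Applying these to Hivas 'solhatek':
  solhatek → holhatek   (s→h word-initially before a back vowel)
  holhatek → holhotek   (a→o after a consonant, before a consonant other than r, m, n, p, b, f, v)
So the Ramolu cognate is 'holhotek'.

holhotek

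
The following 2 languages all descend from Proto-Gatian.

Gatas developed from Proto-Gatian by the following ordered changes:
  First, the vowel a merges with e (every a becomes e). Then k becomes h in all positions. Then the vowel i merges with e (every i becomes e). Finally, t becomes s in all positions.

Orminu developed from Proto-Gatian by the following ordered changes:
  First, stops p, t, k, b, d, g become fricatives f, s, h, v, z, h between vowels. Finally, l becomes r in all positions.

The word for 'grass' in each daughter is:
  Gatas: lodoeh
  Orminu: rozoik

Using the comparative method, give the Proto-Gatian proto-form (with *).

Position 3: Gatas has d, Orminu has z. Gatas preserves d here (none of its changes turn any other segment into d), so the proto-segment is *d.
Position 6: Gatas has h, Orminu has k. Orminu preserves k here (none of its changes turn any other segment into k), so the proto-segment is *k.
This points to *lodoik. Verify forward in each daughter:
Gatas: *lodoik
  lodoik (rule 1 does not apply)
  lodoik → lodoih   [unconditioned shift]
  lodoih → lodoeh   [vowel merger]
  lodoeh (rule 4 does not apply)
  giving Gatas lodoeh.
Orminu: *lodoik > lozoik > rozoik  (by intervocalic lenition, unconditioned shift)
No other proto-form is consistent with every reflex, so the reconstruction is *lodoik.

*lodoik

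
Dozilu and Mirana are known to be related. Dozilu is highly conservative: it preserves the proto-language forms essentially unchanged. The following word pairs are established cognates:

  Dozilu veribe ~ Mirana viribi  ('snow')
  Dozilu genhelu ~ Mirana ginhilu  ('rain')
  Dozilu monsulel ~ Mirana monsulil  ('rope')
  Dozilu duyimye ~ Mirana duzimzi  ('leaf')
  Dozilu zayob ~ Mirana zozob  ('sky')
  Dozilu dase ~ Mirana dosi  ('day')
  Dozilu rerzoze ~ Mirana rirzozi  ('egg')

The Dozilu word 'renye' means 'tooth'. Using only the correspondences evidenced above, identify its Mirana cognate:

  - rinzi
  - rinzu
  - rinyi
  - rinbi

genhelu ~ ginhilu — Dozilu e corresponds to Mirana i after a consonant, before a nasal.
duyimye ~ duzimzi — Dozilu y corresponds to Mirana z after a consonant, before a front vowel.
veribe ~ viribi, duyimye ~ duzimzi — Dozilu e corresponds to Mirana i word-finally.
Applying these to Dozilu 'renye':
  renye → rinye   (e→i after a consonant, before a nasal)
  rinye → rinze   (y→z after a consonant, before a front vowel)
  rinze → rinzi   (e→i word-finally)
So the Mirana cognate is 'rinzi'.

rinzi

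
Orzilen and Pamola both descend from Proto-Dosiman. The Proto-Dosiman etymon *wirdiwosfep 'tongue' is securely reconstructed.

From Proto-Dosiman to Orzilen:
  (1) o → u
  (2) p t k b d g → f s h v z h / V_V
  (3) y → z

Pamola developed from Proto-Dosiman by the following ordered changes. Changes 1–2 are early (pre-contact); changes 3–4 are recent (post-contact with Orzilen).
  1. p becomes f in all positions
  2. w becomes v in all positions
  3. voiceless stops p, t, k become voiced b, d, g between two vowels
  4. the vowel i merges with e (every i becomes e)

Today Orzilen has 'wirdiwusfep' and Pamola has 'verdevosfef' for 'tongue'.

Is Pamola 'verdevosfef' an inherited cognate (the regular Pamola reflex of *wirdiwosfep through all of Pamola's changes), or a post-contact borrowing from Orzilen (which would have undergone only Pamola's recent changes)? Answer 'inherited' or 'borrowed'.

If inherited, *wirdiwosfep would pass through all of Pamola's changes:
Pamola: *wirdiwosfep
  wirdiwosfep → wirdiwosfef   [unconditioned shift]
  wirdiwosfef → virdivosfef   [unconditioned shift]
  virdivosfef (rule 3 does not apply)
  virdivosfef → verdevosfef   [vowel merger]
  giving Pamola verdevosfef.
If borrowed from Orzilen 'wirdiwusfep' after the early changes, it would undergo only the recent ones:
  rule 3 (intervocalic voicing): no change (wirdiwusfep)
  rule 4 (vowel merger): wirdiwusfep → werdewusfep
  ⇒ as a loan: werdewusfep
Pamola 'verdevosfef' matches the inherited outcome exactly, so it is an inherited cognate, not a loan.

inherited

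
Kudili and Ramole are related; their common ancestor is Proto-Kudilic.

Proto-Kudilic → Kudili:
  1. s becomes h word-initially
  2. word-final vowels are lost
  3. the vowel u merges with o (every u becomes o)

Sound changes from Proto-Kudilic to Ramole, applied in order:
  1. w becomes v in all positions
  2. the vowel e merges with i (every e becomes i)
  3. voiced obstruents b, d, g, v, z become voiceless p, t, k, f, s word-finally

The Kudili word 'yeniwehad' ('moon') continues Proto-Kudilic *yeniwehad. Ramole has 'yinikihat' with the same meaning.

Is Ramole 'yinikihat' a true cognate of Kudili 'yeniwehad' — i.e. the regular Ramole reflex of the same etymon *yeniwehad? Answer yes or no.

no

Derive the expected Ramole reflex of *yeniwehad:
Ramole: *yeniwehad > yenivehad > yinivihad > yinivihat  (by unconditioned shift, vowel merger, final devoicing)
The regular Ramole reflex would be 'yinivihat', but the attested form is 'yinikihat'. The correspondence is irregular, so they are not cognates (the Ramole form has a different source).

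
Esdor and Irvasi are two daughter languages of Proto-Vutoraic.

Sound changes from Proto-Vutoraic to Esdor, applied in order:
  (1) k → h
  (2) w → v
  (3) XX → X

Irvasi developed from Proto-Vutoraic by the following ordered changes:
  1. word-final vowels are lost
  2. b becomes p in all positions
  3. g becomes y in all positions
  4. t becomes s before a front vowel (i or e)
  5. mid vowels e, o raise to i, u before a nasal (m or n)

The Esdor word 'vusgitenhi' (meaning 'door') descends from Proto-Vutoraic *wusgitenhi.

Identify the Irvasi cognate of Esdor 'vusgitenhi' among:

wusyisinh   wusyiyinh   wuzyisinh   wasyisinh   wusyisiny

Irvasi: start from *wusgitenhi.
  rule 1 (apocope): wusgitenhi → wusgitenh
  rule 2: no change — wusgitenh
  rule 3 (unconditioned shift): wusgitenh → wusyitenh
  rule 4 (palatalisation): wusyitenh → wusyisenh
  rule 5 (pre-nasal raising): wusyisenh → wusyisinh
  ⇒ Irvasi wusyisinh
Among the options, 'wusyisinh' alone shows every Irvasi change applied in order.

wusyisinh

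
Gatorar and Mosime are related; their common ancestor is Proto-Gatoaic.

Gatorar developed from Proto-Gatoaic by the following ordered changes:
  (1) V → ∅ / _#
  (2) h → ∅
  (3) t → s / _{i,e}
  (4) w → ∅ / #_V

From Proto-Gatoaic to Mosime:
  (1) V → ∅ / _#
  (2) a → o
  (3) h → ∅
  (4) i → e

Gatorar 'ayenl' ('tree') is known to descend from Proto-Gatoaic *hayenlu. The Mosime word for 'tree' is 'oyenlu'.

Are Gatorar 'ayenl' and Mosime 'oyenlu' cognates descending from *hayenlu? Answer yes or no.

Derive the expected Mosime reflex of *hayenlu:
Mosime: *hayenlu
  hayenlu → hayenl   [apocope]
  hayenl → hoyenl   [vowel merger]
  hoyenl → oyenl   [h-loss]
  oyenl (rule 4 does not apply)
  giving Mosime oyenl.
The regular Mosime reflex would be 'oyenl', but the attested form is 'oyenlu'. The correspondence is irregular, so they are not cognates (the Mosime form has a different source).

no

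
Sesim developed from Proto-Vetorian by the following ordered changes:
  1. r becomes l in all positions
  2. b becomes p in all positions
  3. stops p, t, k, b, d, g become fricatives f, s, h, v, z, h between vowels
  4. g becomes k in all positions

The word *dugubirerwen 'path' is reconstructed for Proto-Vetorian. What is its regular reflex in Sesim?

duhufilelwen

Sesim: start from *dugubirerwen.
  rule 1 (unconditioned shift): dugubirerwen → dugubilelwen
  rule 2 (unconditioned shift): dugubilelwen → dugupilelwen
  rule 3 (intervocalic lenition): dugupilelwen → duhufilelwen
  rule 4: no change — duhufilelwen
  ⇒ Sesim duhufilelwen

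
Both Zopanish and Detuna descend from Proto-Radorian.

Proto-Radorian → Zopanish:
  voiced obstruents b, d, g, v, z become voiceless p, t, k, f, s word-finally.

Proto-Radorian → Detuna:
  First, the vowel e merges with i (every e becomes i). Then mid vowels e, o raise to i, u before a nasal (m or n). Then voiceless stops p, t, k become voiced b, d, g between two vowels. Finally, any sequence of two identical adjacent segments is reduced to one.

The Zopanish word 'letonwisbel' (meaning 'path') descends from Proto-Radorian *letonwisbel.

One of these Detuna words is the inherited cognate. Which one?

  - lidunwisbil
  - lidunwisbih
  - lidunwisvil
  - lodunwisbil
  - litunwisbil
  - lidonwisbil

Detuna: *letonwisbel
  letonwisbel → litonwisbil   [vowel merger]
  litonwisbil → litunwisbil   [pre-nasal raising]
  litunwisbil → lidunwisbil   [intervocalic voicing]
  lidunwisbil (rule 4 does not apply)
  giving Detuna lidunwisbil.
Among the options, 'lidunwisbil' alone shows every Detuna change applied in order.

lidunwisbil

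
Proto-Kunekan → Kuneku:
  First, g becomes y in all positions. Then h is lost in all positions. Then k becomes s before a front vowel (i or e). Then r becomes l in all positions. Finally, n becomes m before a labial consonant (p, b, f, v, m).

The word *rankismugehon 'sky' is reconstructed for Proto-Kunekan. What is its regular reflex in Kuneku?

Kuneku: start from *rankismugehon.
  rule 1 (unconditioned shift): rankismugehon → rankismuyehon
  rule 2 (h-loss): rankismuyehon → rankismuyeon
  rule 3 (palatalisation): rankismuyeon → ransismuyeon
  rule 4 (unconditioned shift): ransismuyeon → lansismuyeon
  rule 5: no change — lansismuyeon
  ⇒ Kuneku lansismuyeon

lansismuyeon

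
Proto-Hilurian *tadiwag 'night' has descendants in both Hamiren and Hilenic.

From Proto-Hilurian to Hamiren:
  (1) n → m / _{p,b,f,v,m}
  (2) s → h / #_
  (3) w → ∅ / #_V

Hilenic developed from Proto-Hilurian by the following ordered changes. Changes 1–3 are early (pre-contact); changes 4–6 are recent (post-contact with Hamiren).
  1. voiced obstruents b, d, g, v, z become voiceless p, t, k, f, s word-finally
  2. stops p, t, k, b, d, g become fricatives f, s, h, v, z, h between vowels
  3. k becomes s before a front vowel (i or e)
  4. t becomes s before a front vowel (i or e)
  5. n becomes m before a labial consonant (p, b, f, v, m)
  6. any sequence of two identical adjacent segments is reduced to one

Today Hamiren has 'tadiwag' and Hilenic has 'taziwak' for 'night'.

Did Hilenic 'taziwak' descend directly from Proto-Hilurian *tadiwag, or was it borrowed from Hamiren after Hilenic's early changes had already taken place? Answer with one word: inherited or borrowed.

If inherited, *tadiwag would pass through all of Hilenic's changes:
Hilenic: start from *tadiwag.
  rule 1 (final devoicing): tadiwag → tadiwak
  rule 2 (intervocalic lenition): tadiwak → taziwak
  rule 3: no change — taziwak
  rule 4: no change — taziwak
  rule 5: no change — taziwak
  rule 6: no change — taziwak
  ⇒ Hilenic taziwak
If borrowed from Hamiren 'tadiwag' after the early changes, it would undergo only the recent ones:
  rule 4 (palatalisation): no change (tadiwag)
  rule 5 (nasal place assimilation): no change (tadiwag)
  rule 6 (degemination): no change (tadiwag)
  ⇒ as a loan: tadiwag
Hilenic 'taziwak' matches the inherited outcome exactly, so it is an inherited cognate, not a loan.

inherited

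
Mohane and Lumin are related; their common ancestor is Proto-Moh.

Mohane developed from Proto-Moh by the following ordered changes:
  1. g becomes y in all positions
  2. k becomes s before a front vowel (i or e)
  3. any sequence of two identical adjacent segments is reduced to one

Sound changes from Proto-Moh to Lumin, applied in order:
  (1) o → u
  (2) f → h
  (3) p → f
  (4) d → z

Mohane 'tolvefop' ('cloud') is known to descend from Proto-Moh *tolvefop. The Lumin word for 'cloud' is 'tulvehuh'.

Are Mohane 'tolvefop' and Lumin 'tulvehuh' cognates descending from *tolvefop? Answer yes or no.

no

Derive the expected Lumin reflex of *tolvefop:
Lumin: start from *tolvefop.
  rule 1 (vowel merger): tolvefop → tulvefup
  rule 2 (unconditioned shift): tulvefup → tulvehup
  rule 3 (unconditioned shift): tulvehup → tulvehuf
  rule 4: no change — tulvehuf
  ⇒ Lumin tulvehuf
The regular Lumin reflex would be 'tulvehuf', but the attested form is 'tulvehuh'. The correspondence is irregular, so they are not cognates (the Lumin form has a different source).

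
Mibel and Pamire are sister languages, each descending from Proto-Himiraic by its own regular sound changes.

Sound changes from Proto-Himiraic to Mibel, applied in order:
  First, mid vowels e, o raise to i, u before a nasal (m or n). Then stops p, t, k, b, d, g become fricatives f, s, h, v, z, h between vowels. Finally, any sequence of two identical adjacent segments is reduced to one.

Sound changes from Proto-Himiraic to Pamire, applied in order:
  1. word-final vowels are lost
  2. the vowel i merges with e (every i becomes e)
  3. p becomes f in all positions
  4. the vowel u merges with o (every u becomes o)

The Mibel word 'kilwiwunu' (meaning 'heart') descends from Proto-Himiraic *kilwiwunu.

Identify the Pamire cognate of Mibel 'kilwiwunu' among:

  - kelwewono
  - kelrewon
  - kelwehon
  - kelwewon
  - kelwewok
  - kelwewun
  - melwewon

kelwewon

Pamire: *kilwiwunu > kilwiwun > kelwewun > kelwewon  (by apocope, vowel merger, vowel merger)
Only 'kelwewon' matches the regular Pamire development of *kilwiwunu.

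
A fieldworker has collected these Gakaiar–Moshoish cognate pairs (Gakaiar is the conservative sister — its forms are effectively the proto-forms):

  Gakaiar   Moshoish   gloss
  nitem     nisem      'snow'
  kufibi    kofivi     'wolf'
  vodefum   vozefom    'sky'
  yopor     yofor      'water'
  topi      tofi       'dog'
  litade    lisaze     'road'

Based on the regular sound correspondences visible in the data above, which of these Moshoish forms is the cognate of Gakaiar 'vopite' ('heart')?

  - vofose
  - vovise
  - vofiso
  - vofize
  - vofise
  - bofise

vofise

topi ~ tofi — Gakaiar p corresponds to Moshoish f between vowels (before a front vowel).
nitem ~ nisem — Gakaiar t corresponds to Moshoish s between vowels (before a front vowel).
Applying these to Gakaiar 'vopite':
  vopite → vofite   (p→f between vowels (before a front vowel))
  vofite → vofise   (t→s between vowels (before a front vowel))
So the Moshoish cognate is 'vofise'.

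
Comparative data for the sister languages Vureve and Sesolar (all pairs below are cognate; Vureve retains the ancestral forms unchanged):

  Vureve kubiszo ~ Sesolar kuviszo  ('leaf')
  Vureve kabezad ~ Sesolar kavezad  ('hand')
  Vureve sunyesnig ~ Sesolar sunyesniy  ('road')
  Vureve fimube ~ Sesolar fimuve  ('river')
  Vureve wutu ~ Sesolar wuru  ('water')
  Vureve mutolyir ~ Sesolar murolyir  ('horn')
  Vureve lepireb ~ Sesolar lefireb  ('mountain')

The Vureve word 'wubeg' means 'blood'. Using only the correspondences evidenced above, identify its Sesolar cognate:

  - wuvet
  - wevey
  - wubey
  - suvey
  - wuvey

wuvey

kabezad ~ kavezad, fimube ~ fimuve — Vureve b corresponds to Sesolar v between vowels (before a front vowel).
sunyesnig ~ sunyesniy — Vureve g corresponds to Sesolar y word-finally.
Applying these to Vureve 'wubeg':
  wubeg → wuveg   (b→v between vowels (before a front vowel))
  wuveg → wuvey   (g→y word-finally)
So the Sesolar cognate is 'wuvey'.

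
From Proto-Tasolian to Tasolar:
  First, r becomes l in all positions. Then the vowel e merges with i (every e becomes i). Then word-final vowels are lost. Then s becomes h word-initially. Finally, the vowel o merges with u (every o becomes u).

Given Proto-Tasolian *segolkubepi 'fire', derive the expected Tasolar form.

higulkubip

Tasolar: *segolkubepi > sigolkubipi > sigolkubip > higolkubip > higulkubip  (by vowel merger, apocope, debuccalisation, vowel merger)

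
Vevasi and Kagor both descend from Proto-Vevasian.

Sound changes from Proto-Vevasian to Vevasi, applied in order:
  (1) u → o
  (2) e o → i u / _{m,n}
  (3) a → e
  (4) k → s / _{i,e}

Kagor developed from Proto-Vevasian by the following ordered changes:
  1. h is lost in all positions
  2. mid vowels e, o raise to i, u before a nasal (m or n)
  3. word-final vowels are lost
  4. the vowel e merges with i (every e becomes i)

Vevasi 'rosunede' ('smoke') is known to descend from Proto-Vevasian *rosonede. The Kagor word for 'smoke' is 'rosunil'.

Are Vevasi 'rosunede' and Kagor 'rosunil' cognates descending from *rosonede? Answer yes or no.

Derive the expected Kagor reflex of *rosonede:
Kagor: start from *rosonede.
  rule 1: no change — rosonede
  rule 2 (pre-nasal raising): rosonede → rosunede
  rule 3 (apocope): rosunede → rosuned
  rule 4 (vowel merger): rosuned → rosunid
  ⇒ Kagor rosunid
The regular Kagor reflex would be 'rosunid', but the attested form is 'rosunil'. The correspondence is irregular, so they are not cognates (the Kagor form has a different source).

no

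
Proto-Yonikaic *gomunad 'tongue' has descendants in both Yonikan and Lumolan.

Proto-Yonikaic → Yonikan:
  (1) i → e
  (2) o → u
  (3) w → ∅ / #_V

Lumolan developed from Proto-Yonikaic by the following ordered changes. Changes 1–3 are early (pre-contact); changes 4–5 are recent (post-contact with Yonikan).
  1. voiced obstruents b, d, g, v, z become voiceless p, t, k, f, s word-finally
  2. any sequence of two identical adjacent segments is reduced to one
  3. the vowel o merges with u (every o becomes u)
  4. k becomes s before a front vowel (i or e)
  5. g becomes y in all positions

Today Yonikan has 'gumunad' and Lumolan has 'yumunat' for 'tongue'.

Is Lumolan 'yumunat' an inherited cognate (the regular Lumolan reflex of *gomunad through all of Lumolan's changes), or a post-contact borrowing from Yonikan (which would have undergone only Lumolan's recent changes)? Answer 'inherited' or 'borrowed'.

If inherited, *gomunad would pass through all of Lumolan's changes:
Lumolan: *gomunad
  gomunad → gomunat   [final devoicing]
  gomunat (rule 2 does not apply)
  gomunat → gumunat   [vowel merger]
  gumunat (rule 4 does not apply)
  gumunat → yumunat   [unconditioned shift]
  giving Lumolan yumunat.
If borrowed from Yonikan 'gumunad' after the early changes, it would undergo only the recent ones:
  rule 4 (palatalisation): no change (gumunad)
  rule 5 (unconditioned shift): gumunad → yumunad
  ⇒ as a loan: yumunad
Lumolan 'yumunat' matches the inherited outcome exactly, so it is an inherited cognate, not a loan.

inherited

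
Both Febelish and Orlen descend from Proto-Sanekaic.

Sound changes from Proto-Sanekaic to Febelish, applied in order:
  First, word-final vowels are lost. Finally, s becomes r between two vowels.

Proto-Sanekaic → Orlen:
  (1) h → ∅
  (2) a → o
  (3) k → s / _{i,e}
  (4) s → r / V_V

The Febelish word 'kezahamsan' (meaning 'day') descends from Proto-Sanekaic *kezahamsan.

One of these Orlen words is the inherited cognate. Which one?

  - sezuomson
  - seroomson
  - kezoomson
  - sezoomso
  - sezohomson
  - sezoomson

sezoomson

Orlen: start from *kezahamsan.
  rule 1 (h-loss): kezahamsan → kezaamsan
  rule 2 (vowel merger): kezaamsan → kezoomson
  rule 3 (palatalisation): kezoomson → sezoomson
  rule 4: no change — sezoomson
  ⇒ Orlen sezoomson
Only 'sezoomson' matches the regular Orlen development of *kezahamsan.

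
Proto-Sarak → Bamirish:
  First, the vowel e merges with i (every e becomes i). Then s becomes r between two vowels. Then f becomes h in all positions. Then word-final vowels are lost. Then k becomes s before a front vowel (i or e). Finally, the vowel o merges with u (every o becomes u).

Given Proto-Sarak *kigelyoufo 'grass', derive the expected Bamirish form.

sigilyuuh

Bamirish: start from *kigelyoufo.
  rule 1 (vowel merger): kigelyoufo → kigilyoufo
  rule 2: no change — kigilyoufo
  rule 3 (unconditioned shift): kigilyoufo → kigilyouho
  rule 4 (apocope): kigilyouho → kigilyouh
  rule 5 (palatalisation): kigilyouh → sigilyouh
  rule 6 (vowel merger): sigilyouh → sigilyuuh
  ⇒ Bamirish sigilyuuh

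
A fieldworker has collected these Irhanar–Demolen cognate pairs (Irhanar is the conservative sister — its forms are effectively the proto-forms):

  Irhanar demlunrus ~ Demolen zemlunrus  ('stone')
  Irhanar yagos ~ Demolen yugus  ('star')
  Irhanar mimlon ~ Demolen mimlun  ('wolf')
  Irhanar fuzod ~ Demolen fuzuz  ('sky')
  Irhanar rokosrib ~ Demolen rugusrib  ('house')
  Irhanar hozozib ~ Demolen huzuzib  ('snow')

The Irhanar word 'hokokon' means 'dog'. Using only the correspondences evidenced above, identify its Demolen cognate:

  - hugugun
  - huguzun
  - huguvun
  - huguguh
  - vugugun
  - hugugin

hugugun

yagos ~ yugus, fuzod ~ fuzuz — Irhanar o corresponds to Demolen u after a consonant, before a consonant other than r, m, n, p, b, f, v.
rokosrib ~ rugusrib — Irhanar k corresponds to Demolen g between vowels (before a back vowel).
mimlon ~ mimlun — Irhanar o corresponds to Demolen u after a consonant, before a nasal.
Applying these to Irhanar 'hokokon':
  hokokon → hukokon   (o→u after a consonant, before a consonant other than r, m, n, p, b, f, v)
  hukokon → hugokon   (k→g between vowels (before a back vowel))
  hugokon → hugukon   (o→u after a consonant, before a consonant other than r, m, n, p, b, f, v)
  hugukon → hugugon   (k→g between vowels (before a back vowel))
  hugugon → hugugun   (o→u after a consonant, before a nasal)
So the Demolen cognate is 'hugugun'.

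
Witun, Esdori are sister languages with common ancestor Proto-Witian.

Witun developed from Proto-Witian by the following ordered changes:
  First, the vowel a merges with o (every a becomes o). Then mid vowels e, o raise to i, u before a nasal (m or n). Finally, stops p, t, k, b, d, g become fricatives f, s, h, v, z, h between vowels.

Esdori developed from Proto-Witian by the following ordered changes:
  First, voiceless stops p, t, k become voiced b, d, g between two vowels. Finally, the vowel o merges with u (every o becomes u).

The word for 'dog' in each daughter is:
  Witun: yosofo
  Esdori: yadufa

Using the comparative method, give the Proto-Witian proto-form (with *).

*yatofa

Position 6: Witun has o, Esdori has a. Esdori preserves a here (none of its changes turn any other segment into a), so the proto-segment is *a.
Position 2: Witun has o, Esdori has a. Esdori preserves a here (none of its changes turn any other segment into a), so the proto-segment is *a.
Continuing position by position gives *yatofa; check it forward:
Witun: start from *yatofa.
  rule 1 (vowel merger): yatofa → yotofo
  rule 2: no change — yotofo
  rule 3 (intervocalic lenition): yotofo → yosofo
  ⇒ Witun yosofo
Esdori: *yatofa
  yatofa → yadofa   [intervocalic voicing]
  yadofa → yadufa   [vowel merger]
  giving Esdori yadufa.
*yatofa is the unique common source.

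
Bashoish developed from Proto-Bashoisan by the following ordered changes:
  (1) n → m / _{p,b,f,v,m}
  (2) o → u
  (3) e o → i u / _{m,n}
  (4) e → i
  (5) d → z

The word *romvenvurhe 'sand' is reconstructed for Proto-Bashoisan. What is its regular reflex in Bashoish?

Bashoish: *romvenvurhe > romvemvurhe > rumvemvurhe > rumvimvurhe > rumvimvurhi  (by nasal place assimilation, vowel merger, pre-nasal raising, vowel merger)

rumvimvurhi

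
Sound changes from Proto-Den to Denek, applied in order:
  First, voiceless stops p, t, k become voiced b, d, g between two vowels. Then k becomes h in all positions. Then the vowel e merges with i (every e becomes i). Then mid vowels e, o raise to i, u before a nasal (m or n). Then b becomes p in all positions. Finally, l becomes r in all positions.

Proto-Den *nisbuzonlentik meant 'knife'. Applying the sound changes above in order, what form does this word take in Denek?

nispuzunrintih

Denek: *nisbuzonlentik
  nisbuzonlentik (rule 1 does not apply)
  nisbuzonlentik → nisbuzonlentih   [unconditioned shift]
  nisbuzonlentih → nisbuzonlintih   [vowel merger]
  nisbuzonlintih → nisbuzunlintih   [pre-nasal raising]
  nisbuzunlintih → nispuzunlintih   [unconditioned shift]
  nispuzunlintih → nispuzunrintih   [unconditioned shift]
  giving Denek nispuzunrintih.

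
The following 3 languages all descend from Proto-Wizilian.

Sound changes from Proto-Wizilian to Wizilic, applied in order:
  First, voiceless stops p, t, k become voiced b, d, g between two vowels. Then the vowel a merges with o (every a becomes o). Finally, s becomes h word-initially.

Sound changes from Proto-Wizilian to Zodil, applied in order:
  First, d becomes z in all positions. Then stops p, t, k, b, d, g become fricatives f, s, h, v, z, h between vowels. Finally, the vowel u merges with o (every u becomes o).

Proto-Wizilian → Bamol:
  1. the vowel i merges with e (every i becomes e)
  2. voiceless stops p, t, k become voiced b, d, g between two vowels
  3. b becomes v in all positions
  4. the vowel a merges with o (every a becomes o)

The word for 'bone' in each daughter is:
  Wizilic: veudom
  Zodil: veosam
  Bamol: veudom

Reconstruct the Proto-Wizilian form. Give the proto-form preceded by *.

*veutam

Position 5: Wizilic has o, Zodil has a, Bamol has o. Zodil preserves a here (none of its changes turn any other segment into a), so the proto-segment is *a.
Position 3: Wizilic has u, Zodil has o, Bamol has u. Wizilic preserves u here (none of its changes turn any other segment into u), so the proto-segment is *u.
Continuing position by position gives *veutam; check it forward:
Wizilic: *veutam > veudam > veudom  (by intervocalic voicing, vowel merger)
Zodil: start from *veutam.
  rule 1: no change — veutam
  rule 2 (intervocalic lenition): veutam → veusam
  rule 3 (vowel merger): veusam → veosam
  ⇒ Zodil veosam
Bamol: start from *veutam.
  rule 1: no change — veutam
  rule 2 (intervocalic voicing): veutam → veudam
  rule 3: no change — veudam
  rule 4 (vowel merger): veudam → veudom
  ⇒ Bamol veudom
Only *veutam yields all of Wizilic veudom, Zodil veosam, Bamol veudom.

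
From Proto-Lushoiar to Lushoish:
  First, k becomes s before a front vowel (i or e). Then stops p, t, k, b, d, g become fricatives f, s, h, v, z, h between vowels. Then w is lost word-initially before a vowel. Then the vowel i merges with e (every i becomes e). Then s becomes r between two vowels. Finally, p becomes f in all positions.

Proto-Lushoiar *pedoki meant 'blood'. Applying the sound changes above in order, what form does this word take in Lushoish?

Lushoish: *pedoki
  pedoki → pedosi   [palatalisation]
  pedosi → pezosi   [intervocalic lenition]
  pezosi (rule 3 does not apply)
  pezosi → pezose   [vowel merger]
  pezose → pezore   [rhotacism]
  pezore → fezore   [unconditioned shift]
  giving Lushoish fezore.

fezore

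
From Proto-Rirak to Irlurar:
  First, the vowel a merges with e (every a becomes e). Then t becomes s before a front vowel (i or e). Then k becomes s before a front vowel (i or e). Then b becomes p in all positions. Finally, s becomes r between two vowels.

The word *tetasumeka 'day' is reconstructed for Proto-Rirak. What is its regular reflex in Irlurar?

Irlurar: *tetasumeka > tetesumeke > sesesumeke > sesesumese > sererumere  (by vowel merger, palatalisation, palatalisation, rhotacism)

sererumere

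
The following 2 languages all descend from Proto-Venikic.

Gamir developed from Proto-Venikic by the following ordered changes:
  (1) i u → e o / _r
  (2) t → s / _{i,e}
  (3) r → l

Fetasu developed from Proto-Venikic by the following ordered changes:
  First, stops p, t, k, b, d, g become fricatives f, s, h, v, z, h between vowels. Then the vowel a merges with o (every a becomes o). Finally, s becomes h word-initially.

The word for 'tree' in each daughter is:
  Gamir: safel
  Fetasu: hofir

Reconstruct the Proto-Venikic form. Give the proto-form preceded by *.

*safir

Position 5: Gamir has l, Fetasu has r. Fetasu preserves r here (none of its changes turn any other segment into r), so the proto-segment is *r.
Position 2: Gamir has a, Fetasu has o. Gamir preserves a here (none of its changes turn any other segment into a), so the proto-segment is *a.
Position 1: Gamir has s, Fetasu has h. Taking the neighbouring segments as reconstructed: Gamir s can only go back to *s; Fetasu h could go back to *s or *h — the one source consistent with every daughter is *s.
Verify the candidate proto-form against each daughter:
Gamir: start from *safir.
  rule 1 (pre-rhotic lowering): safir → safer
  rule 2: no change — safer
  rule 3 (unconditioned shift): safer → safel
  ⇒ Gamir safel
Fetasu: *safir > sofir > hofir  (by vowel merger, debuccalisation)
*safir is the unique common source.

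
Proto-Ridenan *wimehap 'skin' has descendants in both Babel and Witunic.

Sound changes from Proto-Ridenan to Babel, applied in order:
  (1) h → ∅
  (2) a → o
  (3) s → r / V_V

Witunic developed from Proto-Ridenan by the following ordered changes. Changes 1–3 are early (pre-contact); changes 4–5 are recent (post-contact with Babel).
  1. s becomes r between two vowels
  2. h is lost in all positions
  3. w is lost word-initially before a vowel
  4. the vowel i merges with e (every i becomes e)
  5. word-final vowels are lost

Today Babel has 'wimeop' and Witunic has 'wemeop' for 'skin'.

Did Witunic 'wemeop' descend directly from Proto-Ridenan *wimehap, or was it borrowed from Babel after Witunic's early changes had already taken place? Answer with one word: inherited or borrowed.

If inherited, *wimehap would pass through all of Witunic's changes:
Witunic: *wimehap
  wimehap (rule 1 does not apply)
  wimehap → wimeap   [h-loss]
  wimeap → imeap   [glide loss]
  imeap → emeap   [vowel merger]
  emeap (rule 5 does not apply)
  giving Witunic emeap.
If borrowed from Babel 'wimeop' after the early changes, it would undergo only the recent ones:
  rule 4 (vowel merger): wimeop → wemeop
  rule 5 (apocope): no change (wemeop)
  ⇒ as a loan: wemeop
Witunic 'wemeop' matches the loan outcome 'wemeop', not the inherited 'emeap' — it skipped the early Witunic changes, so it was borrowed from Babel.

borrowed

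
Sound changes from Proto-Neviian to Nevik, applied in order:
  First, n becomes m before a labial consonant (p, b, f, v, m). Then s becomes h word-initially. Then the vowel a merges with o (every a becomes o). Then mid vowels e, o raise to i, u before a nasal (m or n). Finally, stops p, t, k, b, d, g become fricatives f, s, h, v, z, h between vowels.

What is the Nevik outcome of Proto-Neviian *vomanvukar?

Nevik: *vomanvukar > vomamvukar > vomomvukor > vumumvukor > vumumvuhor  (by nasal place assimilation, vowel merger, pre-nasal raising, intervocalic lenition)

vumumvuhor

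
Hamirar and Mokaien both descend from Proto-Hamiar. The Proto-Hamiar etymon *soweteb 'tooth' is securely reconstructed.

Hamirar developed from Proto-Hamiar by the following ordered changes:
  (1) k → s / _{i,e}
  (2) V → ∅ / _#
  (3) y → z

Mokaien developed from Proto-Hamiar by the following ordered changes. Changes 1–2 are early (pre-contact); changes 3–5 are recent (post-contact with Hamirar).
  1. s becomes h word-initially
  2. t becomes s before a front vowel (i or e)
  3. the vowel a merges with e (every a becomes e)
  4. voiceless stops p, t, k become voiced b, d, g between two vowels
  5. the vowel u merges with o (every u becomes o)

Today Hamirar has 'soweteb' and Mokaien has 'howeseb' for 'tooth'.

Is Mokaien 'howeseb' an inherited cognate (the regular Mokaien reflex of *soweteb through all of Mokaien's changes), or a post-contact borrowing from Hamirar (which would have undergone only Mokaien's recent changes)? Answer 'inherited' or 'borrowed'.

If inherited, *soweteb would pass through all of Mokaien's changes:
Mokaien: *soweteb > howeteb > howeseb  (by debuccalisation, palatalisation)
If borrowed from Hamirar 'soweteb' after the early changes, it would undergo only the recent ones:
  rule 3 (vowel merger): no change (soweteb)
  rule 4 (intervocalic voicing): soweteb → sowedeb
  rule 5 (vowel merger): no change (sowedeb)
  ⇒ as a loan: sowedeb
Mokaien 'howeseb' matches the inherited outcome exactly, so it is an inherited cognate, not a loan.

inherited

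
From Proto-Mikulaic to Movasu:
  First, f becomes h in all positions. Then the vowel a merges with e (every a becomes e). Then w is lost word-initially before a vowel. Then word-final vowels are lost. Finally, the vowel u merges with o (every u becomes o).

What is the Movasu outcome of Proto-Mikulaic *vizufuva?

Movasu: *vizufuva > vizuhuva > vizuhuve > vizuhuv > vizohov  (by unconditioned shift, vowel merger, apocope, vowel merger)

vizohov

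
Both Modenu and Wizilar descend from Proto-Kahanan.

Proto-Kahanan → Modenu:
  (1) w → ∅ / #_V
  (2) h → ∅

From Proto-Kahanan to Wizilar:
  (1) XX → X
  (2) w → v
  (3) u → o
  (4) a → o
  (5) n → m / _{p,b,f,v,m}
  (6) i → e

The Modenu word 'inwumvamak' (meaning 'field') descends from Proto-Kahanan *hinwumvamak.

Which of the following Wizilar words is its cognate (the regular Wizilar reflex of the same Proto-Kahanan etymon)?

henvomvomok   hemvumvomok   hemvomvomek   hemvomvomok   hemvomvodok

Wizilar: *hinwumvamak
  hinwumvamak (rule 1 does not apply)
  hinwumvamak → hinvumvamak   [unconditioned shift]
  hinvumvamak → hinvomvamak   [vowel merger]
  hinvomvamak → hinvomvomok   [vowel merger]
  hinvomvomok → himvomvomok   [nasal place assimilation]
  himvomvomok → hemvomvomok   [vowel merger]
  giving Wizilar hemvomvomok.
Among the options, 'hemvomvomok' alone shows every Wizilar change applied in order.

hemvomvomok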